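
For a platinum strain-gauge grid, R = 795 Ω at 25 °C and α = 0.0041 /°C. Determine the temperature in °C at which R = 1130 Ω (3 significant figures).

R = R₀(1 + α(T − T₀)) ⇒ T = T₀ + (R/R₀ − 1)/α
T = 25 + (1130/795 − 1)/0.0041 = 25 + (0.4214)/0.0041 = 128 °C

128 °C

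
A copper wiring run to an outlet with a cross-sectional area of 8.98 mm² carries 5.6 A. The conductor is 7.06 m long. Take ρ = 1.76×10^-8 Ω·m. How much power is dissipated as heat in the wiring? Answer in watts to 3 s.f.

A = 8.98 mm² = 8.980e-06 m²
R = ρL/A = (1.76×10^-8)(7.06)/(8.980e-06) = 0.01384 Ω
P = I²R = (5.6)² × 0.01384 = 0.434 W

0.434 W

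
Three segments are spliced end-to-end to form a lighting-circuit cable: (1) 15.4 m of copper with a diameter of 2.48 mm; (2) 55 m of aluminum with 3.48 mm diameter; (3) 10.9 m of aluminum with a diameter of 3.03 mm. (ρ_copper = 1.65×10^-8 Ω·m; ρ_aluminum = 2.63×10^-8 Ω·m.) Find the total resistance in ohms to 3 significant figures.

Seg 1: A = π(d/2)² = π(1.2400e-03 m)² = 4.831e-06 m²
R_1 = (1.65×10^-8)(15.4)/(4.831e-06) = 0.0526 Ω
Seg 2: A = π(d/2)² = π(1.7400e-03 m)² = 9.511e-06 m²
R_2 = (2.63×10^-8)(55)/(9.511e-06) = 0.1521 Ω
Seg 3: A = π(d/2)² = π(1.5150e-03 m)² = 7.211e-06 m²
R_3 = (2.63×10^-8)(10.9)/(7.211e-06) = 0.03976 Ω
R_total = R_1 + R_2 + R_3 = 0.244 Ω

0.244 Ω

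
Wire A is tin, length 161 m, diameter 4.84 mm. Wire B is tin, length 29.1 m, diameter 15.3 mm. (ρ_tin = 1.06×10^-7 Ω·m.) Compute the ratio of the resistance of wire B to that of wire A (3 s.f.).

R ∝ ρL/d², so R_B/R_A = (L_B/L_A) × (d_A/d_B)²
= (29.1/161) × (4.84/15.3)² = 0.0181

0.0181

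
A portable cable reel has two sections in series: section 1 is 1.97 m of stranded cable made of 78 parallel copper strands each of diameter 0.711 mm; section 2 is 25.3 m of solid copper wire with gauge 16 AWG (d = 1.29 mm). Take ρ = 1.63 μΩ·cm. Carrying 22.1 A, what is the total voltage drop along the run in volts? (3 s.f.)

7.00 V

ρ = 1.63 μΩ·cm = 1.63×10^-8 Ω·m
Section 1: A_strand = π(3.5550e-04)² = 3.970e-07 m²; R₁ = ρL/(N·A_s) = (1.63×10^-8)(1.97)/(78×3.970e-07) = 0.001037 Ω
Section 2: A = π(1.29/2 mm)² = π(6.4500e-04 m)² = 1.307e-06 m²
R₂ = (1.63×10^-8)(25.3)/(1.307e-06) = 0.3155 Ω
R = R₁ + R₂ = 0.3166 Ω
V = IR = 22.1 × 0.3166 = 7.00 V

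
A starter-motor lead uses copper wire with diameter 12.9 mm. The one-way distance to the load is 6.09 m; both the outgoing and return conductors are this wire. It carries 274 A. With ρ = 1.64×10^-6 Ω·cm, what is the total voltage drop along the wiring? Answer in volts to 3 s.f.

0.419 V

ρ = 1.64×10^-6 Ω·cm = 1.64×10^-8 Ω·m
A = π(d/2)² = π(6.4500e-03 m)² = 1.307e-04 m²
Total conductor length (both ways) L = 2 × 6.09 = 12.18 m
R = ρL/A = (1.64×10^-8)(12.18)/(1.307e-04) = 0.001528 Ω
V = IR = 274 × 0.001528 = 0.419 V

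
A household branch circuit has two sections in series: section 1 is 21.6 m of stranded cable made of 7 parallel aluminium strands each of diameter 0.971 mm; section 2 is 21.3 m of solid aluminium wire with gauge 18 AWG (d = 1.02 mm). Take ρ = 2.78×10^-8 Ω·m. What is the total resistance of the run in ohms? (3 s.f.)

Section 1: A_strand = π(4.8550e-04)² = 7.405e-07 m²; R₁ = ρL/(N·A_s) = (2.78×10^-8)(21.6)/(7×7.405e-07) = 0.1158 Ω
Section 2: A = π(1.02/2 mm)² = π(5.1000e-04 m)² = 8.171e-07 m²
R₂ = (2.78×10^-8)(21.3)/(8.171e-07) = 0.7247 Ω
R = R₁ + R₂ = 0.841 Ω

0.841 Ω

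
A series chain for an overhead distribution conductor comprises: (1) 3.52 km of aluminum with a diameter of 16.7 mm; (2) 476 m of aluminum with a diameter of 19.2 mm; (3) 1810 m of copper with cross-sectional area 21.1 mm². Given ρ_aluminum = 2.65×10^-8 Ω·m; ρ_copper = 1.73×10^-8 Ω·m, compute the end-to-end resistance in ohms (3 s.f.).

Seg 1: A = π(d/2)² = π(8.3500e-03 m)² = 2.190e-04 m²
R_1 = (2.65×10^-8)(3520)/(2.190e-04) = 0.4259 Ω
Seg 2: A = π(d/2)² = π(9.6000e-03 m)² = 2.895e-04 m²
R_2 = (2.65×10^-8)(476)/(2.895e-04) = 0.04357 Ω
Seg 3: A = 21.1 mm² = 2.110e-05 m²
R_3 = (1.73×10^-8)(1810)/(2.110e-05) = 1.484 Ω
R_total = R_1 + R_2 + R_3 = 1.95 Ω

1.95 Ω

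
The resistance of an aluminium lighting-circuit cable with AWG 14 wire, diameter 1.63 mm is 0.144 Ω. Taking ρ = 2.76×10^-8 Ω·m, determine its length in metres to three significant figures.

10.9 m

A = π(1.63/2 mm)² = π(8.1500e-04 m)² = 2.087e-06 m²
L = RA/ρ = (0.144)(2.087e-06)/(2.76×10^-8) = 10.9 m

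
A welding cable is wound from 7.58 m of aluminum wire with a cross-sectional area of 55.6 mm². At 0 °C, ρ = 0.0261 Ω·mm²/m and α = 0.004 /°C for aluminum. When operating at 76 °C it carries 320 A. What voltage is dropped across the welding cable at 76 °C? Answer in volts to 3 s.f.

1.48 V

ρ = 0.0261 Ω·mm²/m = 2.61×10^-8 Ω·m
A = 55.6 mm² = 5.560e-05 m²
R₍0₎ = ρL/A = (2.61×10^-8)(7.58)/(5.560e-05) = 0.003558 Ω
R₍76₎ = R₍0₎(1 + αΔT) = 0.003558 × (1 + 0.004×76) = 0.00464 Ω
V = IR = 320 × 0.00464 = 1.48 V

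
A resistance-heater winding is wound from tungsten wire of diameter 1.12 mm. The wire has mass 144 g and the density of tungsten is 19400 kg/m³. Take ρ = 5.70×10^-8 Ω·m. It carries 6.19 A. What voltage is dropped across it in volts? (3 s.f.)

A = π(d/2)² = π(5.6000e-04 m)² = 9.8520e-07 m²
L = m/(density·A) = 0.144/(19400×9.8520e-07) = 7.534 m
R = ρL/A = (5.70×10^-8)(7.534)/(9.8520e-07) = 0.4359 Ω
V = IR = 6.19 × 0.4359 = 2.70 V

2.70 V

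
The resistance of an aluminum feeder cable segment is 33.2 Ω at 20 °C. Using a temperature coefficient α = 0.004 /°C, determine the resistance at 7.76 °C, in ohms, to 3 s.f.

31.6 Ω

ΔT = 7.76 − 20 = -12.2 °C
R = R₀(1 + αΔT) = 33.2 × (1 + 0.004×-12.2) = 33.2 × 0.951 = 31.6 Ω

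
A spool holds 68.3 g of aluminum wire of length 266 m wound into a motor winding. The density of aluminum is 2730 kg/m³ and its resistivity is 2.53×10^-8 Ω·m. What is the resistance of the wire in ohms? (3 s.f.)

71.6 Ω

A = m/(density·L) = 0.0683/(2730×266) = 9.4054e-08 m²
R = ρL/A = (2.53×10^-8)(266)/(9.4054e-08) = 71.6 Ω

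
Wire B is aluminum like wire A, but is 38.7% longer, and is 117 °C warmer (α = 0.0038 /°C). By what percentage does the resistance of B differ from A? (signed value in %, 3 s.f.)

100%

R ∝ ρL/d² with ρ ∝ (1+αΔT), so R_B/R_A = (1 + 38.7/100) × (1 + 0.0038×117)
= 1.387 × 1.445 = 2.004
(R_B − R_A)/R_A = 2.004 − 1 = 100%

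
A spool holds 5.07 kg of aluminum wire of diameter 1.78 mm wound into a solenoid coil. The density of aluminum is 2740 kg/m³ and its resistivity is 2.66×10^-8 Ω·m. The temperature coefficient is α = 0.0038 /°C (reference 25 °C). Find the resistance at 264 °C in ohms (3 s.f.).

A = π(d/2)² = π(8.9000e-04 m)² = 2.4885e-06 m²
L = m/(density·A) = 5.07/(2740×2.4885e-06) = 743.6 m
R = ρL/A = (2.66×10^-8)(743.6)/(2.4885e-06) = 7.948 Ω
R(264 °C) = 7.948 × (1 + 0.0038×239) = 15.2 Ω

15.2 Ω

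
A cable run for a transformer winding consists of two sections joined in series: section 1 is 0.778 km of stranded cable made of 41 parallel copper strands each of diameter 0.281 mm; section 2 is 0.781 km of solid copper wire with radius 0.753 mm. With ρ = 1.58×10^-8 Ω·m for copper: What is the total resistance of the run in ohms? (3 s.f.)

Section 1: A_strand = π(1.4050e-04)² = 6.202e-08 m²; R₁ = ρL/(N·A_s) = (1.58×10^-8)(778)/(41×6.202e-08) = 4.834 Ω
Section 2: A = πr² = π(7.5300e-04 m)² = 1.781e-06 m²
R₂ = (1.58×10^-8)(781)/(1.781e-06) = 6.927 Ω
R = R₁ + R₂ = 11.8 Ω

11.8 Ω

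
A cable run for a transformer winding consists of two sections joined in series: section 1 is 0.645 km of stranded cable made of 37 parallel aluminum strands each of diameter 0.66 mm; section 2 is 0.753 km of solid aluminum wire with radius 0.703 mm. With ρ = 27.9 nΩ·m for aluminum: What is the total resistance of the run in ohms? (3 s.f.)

15.0 Ω

ρ = 27.9 nΩ·m = 2.79×10^-8 Ω·m
Section 1: A_strand = π(3.3000e-04)² = 3.421e-07 m²; R₁ = ρL/(N·A_s) = (2.79×10^-8)(645)/(37×3.421e-07) = 1.422 Ω
Section 2: A = πr² = π(7.0300e-04 m)² = 1.553e-06 m²
R₂ = (2.79×10^-8)(753)/(1.553e-06) = 13.53 Ω
R = R₁ + R₂ = 15.0 Ω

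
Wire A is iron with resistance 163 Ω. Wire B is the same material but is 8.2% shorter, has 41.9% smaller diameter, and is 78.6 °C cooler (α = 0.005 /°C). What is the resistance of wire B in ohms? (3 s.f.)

269 Ω

R ∝ ρL/d² with ρ ∝ (1+αΔT), so R_B/R_A = (1 − 8.2/100) × (1 − 41.9/100)⁻² × (1 − 0.005×78.6)
= 0.918 × 2.962 × 0.607 = 1.651
R_B = 1.651 × 163 = 269 Ω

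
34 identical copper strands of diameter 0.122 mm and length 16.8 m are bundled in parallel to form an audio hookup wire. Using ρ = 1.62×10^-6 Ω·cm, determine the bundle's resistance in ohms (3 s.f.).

0.685 Ω

ρ = 1.62×10^-6 Ω·cm = 1.62×10^-8 Ω·m
A_strand = π(6.1000e-05 m)² = 1.169e-08 m²
R_strand = ρL/A = (1.62×10^-8)(16.8)/(1.169e-08) = 23.28 Ω
R_total = R_strand/N = 23.28/34 = 0.685 Ω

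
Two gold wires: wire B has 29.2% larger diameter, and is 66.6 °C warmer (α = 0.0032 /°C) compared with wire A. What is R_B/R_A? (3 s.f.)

R ∝ ρL/d² with ρ ∝ (1+αΔT), so R_B/R_A = (1 + 29.2/100)⁻² × (1 + 0.0032×66.6)
= 0.5991 × 1.213 = 0.727

0.727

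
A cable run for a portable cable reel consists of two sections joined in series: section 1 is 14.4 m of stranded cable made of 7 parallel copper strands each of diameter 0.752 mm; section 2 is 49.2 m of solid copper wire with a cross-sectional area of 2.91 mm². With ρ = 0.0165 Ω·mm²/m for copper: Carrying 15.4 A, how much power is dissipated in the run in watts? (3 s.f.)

ρ = 0.0165 Ω·mm²/m = 1.65×10^-8 Ω·m
Section 1: A_strand = π(3.7600e-04)² = 4.441e-07 m²; R₁ = ρL/(N·A_s) = (1.65×10^-8)(14.4)/(7×4.441e-07) = 0.07642 Ω
Section 2: A = 2.91 mm² = 2.910e-06 m²
R₂ = (1.65×10^-8)(49.2)/(2.910e-06) = 0.279 Ω
R = R₁ + R₂ = 0.3554 Ω
P = I²R = (15.4)² × 0.3554 = 84.3 W

84.3 W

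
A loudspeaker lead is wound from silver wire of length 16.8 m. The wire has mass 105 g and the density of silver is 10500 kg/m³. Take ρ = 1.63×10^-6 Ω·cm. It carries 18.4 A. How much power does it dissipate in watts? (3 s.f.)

156 W

ρ = 1.63×10^-6 Ω·cm = 1.63×10^-8 Ω·m
A = m/(density·L) = 0.105/(10500×16.8) = 5.9524e-07 m²
R = ρL/A = (1.63×10^-8)(16.8)/(5.9524e-07) = 0.4601 Ω
P = I²R = (18.4)² × 0.4601 = 156 W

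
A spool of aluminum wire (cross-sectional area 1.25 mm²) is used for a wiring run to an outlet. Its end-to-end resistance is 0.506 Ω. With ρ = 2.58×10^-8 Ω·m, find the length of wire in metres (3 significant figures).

24.5 m

A = 1.25 mm² = 1.250e-06 m²
L = RA/ρ = (0.506)(1.250e-06)/(2.58×10^-8) = 24.5 m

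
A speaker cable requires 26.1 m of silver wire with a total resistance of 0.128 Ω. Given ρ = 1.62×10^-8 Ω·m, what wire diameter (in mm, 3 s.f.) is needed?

2.05 mm

A = ρL/R = (1.62×10^-8)(26.1)/(0.128) = 3.303e-06 m²
d = 2√(A/π) = 2.051e-03 m = 2.05 mm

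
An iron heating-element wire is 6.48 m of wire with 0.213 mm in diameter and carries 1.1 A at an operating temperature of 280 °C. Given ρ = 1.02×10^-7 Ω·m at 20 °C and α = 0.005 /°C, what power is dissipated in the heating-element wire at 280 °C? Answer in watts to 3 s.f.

A = π(d/2)² = π(1.0650e-04 m)² = 3.563e-08 m²
R₍20₎ = ρL/A = (1.02×10^-7)(6.48)/(3.563e-08) = 18.55 Ω
R₍280₎ = R₍20₎(1 + αΔT) = 18.55 × (1 + 0.005×260) = 42.66 Ω
P = I²R = (1.1)² × 42.66 = 51.6 W

51.6 W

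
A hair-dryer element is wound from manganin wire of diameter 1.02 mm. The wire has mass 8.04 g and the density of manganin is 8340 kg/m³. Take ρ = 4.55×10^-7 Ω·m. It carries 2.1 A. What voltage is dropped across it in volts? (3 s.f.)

A = π(d/2)² = π(5.1000e-04 m)² = 8.1713e-07 m²
L = m/(density·A) = 0.00804/(8340×8.1713e-07) = 1.18 m
R = ρL/A = (4.55×10^-7)(1.18)/(8.1713e-07) = 0.6569 Ω
V = IR = 2.1 × 0.6569 = 1.38 V

1.38 V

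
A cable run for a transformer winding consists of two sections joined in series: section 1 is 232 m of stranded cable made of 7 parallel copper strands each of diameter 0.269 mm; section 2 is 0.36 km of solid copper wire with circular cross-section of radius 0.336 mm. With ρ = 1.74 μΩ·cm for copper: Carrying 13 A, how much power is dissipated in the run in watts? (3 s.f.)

4700 W

ρ = 1.74 μΩ·cm = 1.74×10^-8 Ω·m
Section 1: A_strand = π(1.3450e-04)² = 5.683e-08 m²; R₁ = ρL/(N·A_s) = (1.74×10^-8)(232)/(7×5.683e-08) = 10.15 Ω
Section 2: A = πr² = π(3.3600e-04 m)² = 3.547e-07 m²
R₂ = (1.74×10^-8)(360)/(3.547e-07) = 17.66 Ω
R = R₁ + R₂ = 27.81 Ω
P = I²R = (13)² × 27.81 = 4700 W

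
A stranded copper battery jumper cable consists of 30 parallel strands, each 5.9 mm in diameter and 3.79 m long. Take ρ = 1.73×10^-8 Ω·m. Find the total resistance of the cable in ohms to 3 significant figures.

7.99×10^-5 Ω

A_strand = π(2.9500e-03 m)² = 2.734e-05 m²
R_strand = ρL/A = (1.73×10^-8)(3.79)/(2.734e-05) = 0.002398 Ω
R_total = R_strand/N = 0.002398/30 = 7.99×10^-5 Ω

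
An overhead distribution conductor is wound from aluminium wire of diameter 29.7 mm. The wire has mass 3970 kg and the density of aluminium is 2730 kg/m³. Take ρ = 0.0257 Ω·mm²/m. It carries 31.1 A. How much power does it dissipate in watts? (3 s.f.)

75.3 W

ρ = 0.0257 Ω·mm²/m = 2.57×10^-8 Ω·m
A = π(d/2)² = π(1.4850e-02 m)² = 6.9279e-04 m²
L = m/(density·A) = 3970/(2730×6.9279e-04) = 2099 m
R = ρL/A = (2.57×10^-8)(2099)/(6.9279e-04) = 0.07787 Ω
P = I²R = (31.1)² × 0.07787 = 75.3 W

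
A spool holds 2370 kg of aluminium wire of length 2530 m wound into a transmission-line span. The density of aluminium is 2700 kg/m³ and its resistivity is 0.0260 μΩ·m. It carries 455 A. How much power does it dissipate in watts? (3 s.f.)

39300 W

ρ = 0.0260 μΩ·m = 2.60×10^-8 Ω·m
A = m/(density·L) = 2370/(2700×2530) = 3.4695e-04 m²
R = ρL/A = (2.60×10^-8)(2530)/(3.4695e-04) = 0.1896 Ω
P = I²R = (455)² × 0.1896 = 39300 W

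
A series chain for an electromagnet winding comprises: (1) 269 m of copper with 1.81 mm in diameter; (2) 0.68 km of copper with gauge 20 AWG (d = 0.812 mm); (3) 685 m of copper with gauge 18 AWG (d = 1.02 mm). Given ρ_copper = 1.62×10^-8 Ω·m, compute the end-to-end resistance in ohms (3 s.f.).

36.5 Ω

Seg 1: A = π(d/2)² = π(9.0500e-04 m)² = 2.573e-06 m²
R_1 = (1.62×10^-8)(269)/(2.573e-06) = 1.694 Ω
Seg 2: A = π(0.812/2 mm)² = π(4.0600e-04 m)² = 5.178e-07 m²
R_2 = (1.62×10^-8)(680)/(5.178e-07) = 21.27 Ω
Seg 3: A = π(1.02/2 mm)² = π(5.1000e-04 m)² = 8.171e-07 m²
R_3 = (1.62×10^-8)(685)/(8.171e-07) = 13.58 Ω
R_total = R_1 + R_2 + R_3 = 36.5 Ω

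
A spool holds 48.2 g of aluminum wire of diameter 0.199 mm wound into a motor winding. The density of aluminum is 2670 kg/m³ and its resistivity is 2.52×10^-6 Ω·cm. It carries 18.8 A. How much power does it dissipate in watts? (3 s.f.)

1.66×10^5 W

ρ = 2.52×10^-6 Ω·cm = 2.52×10^-8 Ω·m
A = π(d/2)² = π(9.9500e-05 m)² = 3.1103e-08 m²
L = m/(density·A) = 0.0482/(2670×3.1103e-08) = 580.4 m
R = ρL/A = (2.52×10^-8)(580.4)/(3.1103e-08) = 470.3 Ω
P = I²R = (18.8)² × 470.3 = 1.66×10^5 W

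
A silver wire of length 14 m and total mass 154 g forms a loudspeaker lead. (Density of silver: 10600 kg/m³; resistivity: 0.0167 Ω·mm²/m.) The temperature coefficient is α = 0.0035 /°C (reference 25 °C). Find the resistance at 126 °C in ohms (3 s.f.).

0.305 Ω

ρ = 0.0167 Ω·mm²/m = 1.67×10^-8 Ω·m
A = m/(density·L) = 0.154/(10600×14) = 1.0377e-06 m²
R = ρL/A = (1.67×10^-8)(14)/(1.0377e-06) = 0.2253 Ω
R(126 °C) = 0.2253 × (1 + 0.0035×101) = 0.305 Ω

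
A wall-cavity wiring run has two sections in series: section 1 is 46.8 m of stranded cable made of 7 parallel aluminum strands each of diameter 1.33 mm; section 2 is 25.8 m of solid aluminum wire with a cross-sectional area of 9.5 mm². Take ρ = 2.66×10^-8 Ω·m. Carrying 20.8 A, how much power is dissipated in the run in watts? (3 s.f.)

86.6 W

Section 1: A_strand = π(6.6500e-04)² = 1.389e-06 m²; R₁ = ρL/(N·A_s) = (2.66×10^-8)(46.8)/(7×1.389e-06) = 0.128 Ω
Section 2: A = 9.5 mm² = 9.500e-06 m²
R₂ = (2.66×10^-8)(25.8)/(9.500e-06) = 0.07224 Ω
R = R₁ + R₂ = 0.2002 Ω
P = I²R = (20.8)² × 0.2002 = 86.6 W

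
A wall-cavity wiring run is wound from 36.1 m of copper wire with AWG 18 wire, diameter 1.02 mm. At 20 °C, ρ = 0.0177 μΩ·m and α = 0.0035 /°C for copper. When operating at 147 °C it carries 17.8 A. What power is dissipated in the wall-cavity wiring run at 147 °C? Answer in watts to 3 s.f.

ρ = 0.0177 μΩ·m = 1.77×10^-8 Ω·m
A = π(1.02/2 mm)² = π(5.1000e-04 m)² = 8.171e-07 m²
R₍20₎ = ρL/A = (1.77×10^-8)(36.1)/(8.171e-07) = 0.782 Ω
R₍147₎ = R₍20₎(1 + αΔT) = 0.782 × (1 + 0.0035×127) = 1.13 Ω
P = I²R = (17.8)² × 1.13 = 358 W

358 W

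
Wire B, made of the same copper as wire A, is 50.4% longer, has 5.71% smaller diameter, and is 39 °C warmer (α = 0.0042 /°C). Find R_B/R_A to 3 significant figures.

1.97

R ∝ ρL/d² with ρ ∝ (1+αΔT), so R_B/R_A = (1 + 50.4/100) × (1 − 5.71/100)⁻² × (1 + 0.0042×39)
= 1.504 × 1.125 × 1.164 = 1.97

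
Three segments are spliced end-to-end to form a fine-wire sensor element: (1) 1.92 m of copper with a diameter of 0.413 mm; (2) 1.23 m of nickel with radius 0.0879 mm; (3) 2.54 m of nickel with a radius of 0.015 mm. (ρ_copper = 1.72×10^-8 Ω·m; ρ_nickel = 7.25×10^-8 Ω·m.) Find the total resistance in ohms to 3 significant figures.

Seg 1: A = π(d/2)² = π(2.0650e-04 m)² = 1.340e-07 m²
R_1 = (1.72×10^-8)(1.92)/(1.340e-07) = 0.2465 Ω
Seg 2: A = πr² = π(8.7900e-05 m)² = 2.427e-08 m²
R_2 = (7.25×10^-8)(1.23)/(2.427e-08) = 3.674 Ω
Seg 3: A = πr² = π(1.5000e-05 m)² = 7.069e-10 m²
R_3 = (7.25×10^-8)(2.54)/(7.069e-10) = 260.5 Ω
R_total = R_1 + R_2 + R_3 = 264 Ω

264 Ω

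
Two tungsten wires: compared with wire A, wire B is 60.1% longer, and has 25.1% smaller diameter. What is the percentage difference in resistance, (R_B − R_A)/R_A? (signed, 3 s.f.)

R ∝ L/d², so R_B/R_A = (1 + 60.1/100) × (1 − 25.1/100)⁻²
= 1.601 × 1.782 = 2.854
(R_B − R_A)/R_A = 2.854 − 1 = 185%

185%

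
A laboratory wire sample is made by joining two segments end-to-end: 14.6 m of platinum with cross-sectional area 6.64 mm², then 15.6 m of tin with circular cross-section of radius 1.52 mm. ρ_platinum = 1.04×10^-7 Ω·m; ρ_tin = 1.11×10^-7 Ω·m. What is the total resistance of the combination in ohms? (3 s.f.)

0.467 Ω

Segment 1: A = 6.64 mm² = 6.640e-06 m²
R₁ = ρL/A = (1.04×10^-7)(14.6)/(6.640e-06) = 0.2287 Ω
Segment 2: A = πr² = π(1.5200e-03 m)² = 7.258e-06 m²
R₂ = (1.11×10^-7)(15.6)/(7.258e-06) = 0.2386 Ω
R = R₁ + R₂ = 0.467 Ω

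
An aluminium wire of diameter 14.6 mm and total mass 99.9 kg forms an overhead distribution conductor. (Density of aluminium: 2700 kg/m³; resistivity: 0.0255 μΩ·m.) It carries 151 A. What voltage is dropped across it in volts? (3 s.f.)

5.08 V

ρ = 0.0255 μΩ·m = 2.55×10^-8 Ω·m
A = π(d/2)² = π(7.3000e-03 m)² = 1.6742e-04 m²
L = m/(density·A) = 99.9/(2700×1.6742e-04) = 221 m
R = ρL/A = (2.55×10^-8)(221)/(1.6742e-04) = 0.03366 Ω
V = IR = 151 × 0.03366 = 5.08 V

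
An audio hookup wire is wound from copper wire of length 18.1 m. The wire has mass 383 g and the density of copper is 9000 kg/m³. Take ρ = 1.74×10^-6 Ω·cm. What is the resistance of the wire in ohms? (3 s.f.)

ρ = 1.74×10^-6 Ω·cm = 1.74×10^-8 Ω·m
A = m/(density·L) = 0.383/(9000×18.1) = 2.3511e-06 m²
R = ρL/A = (1.74×10^-8)(18.1)/(2.3511e-06) = 0.134 Ω

0.134 Ω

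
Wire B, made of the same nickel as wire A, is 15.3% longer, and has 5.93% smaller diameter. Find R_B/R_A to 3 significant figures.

1.30

R ∝ L/d², so R_B/R_A = (1 + 15.3/100) × (1 − 5.93/100)⁻²
= 1.153 × 1.13 = 1.30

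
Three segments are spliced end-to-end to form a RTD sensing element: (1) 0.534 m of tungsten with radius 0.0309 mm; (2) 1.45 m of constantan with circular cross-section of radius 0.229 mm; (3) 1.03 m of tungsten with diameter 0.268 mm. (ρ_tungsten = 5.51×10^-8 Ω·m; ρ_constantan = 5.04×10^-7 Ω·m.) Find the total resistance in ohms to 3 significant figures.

15.3 Ω

Seg 1: A = πr² = π(3.0900e-05 m)² = 3.000e-09 m²
R_1 = (5.51×10^-8)(0.534)/(3.000e-09) = 9.809 Ω
Seg 2: A = πr² = π(2.2900e-04 m)² = 1.647e-07 m²
R_2 = (5.04×10^-7)(1.45)/(1.647e-07) = 4.436 Ω
Seg 3: A = π(d/2)² = π(1.3400e-04 m)² = 5.641e-08 m²
R_3 = (5.51×10^-8)(1.03)/(5.641e-08) = 1.006 Ω
R_total = R_1 + R_2 + R_3 = 15.3 Ω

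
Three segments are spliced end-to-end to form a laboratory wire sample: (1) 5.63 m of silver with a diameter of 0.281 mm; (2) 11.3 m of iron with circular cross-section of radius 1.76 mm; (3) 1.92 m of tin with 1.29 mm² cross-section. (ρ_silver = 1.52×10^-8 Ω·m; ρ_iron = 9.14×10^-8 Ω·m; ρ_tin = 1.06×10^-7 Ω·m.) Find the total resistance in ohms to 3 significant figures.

Seg 1: A = π(d/2)² = π(1.4050e-04 m)² = 6.202e-08 m²
R_1 = (1.52×10^-8)(5.63)/(6.202e-08) = 1.38 Ω
Seg 2: A = πr² = π(1.7600e-03 m)² = 9.731e-06 m²
R_2 = (9.14×10^-8)(11.3)/(9.731e-06) = 0.1061 Ω
Seg 3: A = 1.29 mm² = 1.290e-06 m²
R_3 = (1.06×10^-7)(1.92)/(1.290e-06) = 0.1578 Ω
R_total = R_1 + R_2 + R_3 = 1.64 Ω

1.64 Ω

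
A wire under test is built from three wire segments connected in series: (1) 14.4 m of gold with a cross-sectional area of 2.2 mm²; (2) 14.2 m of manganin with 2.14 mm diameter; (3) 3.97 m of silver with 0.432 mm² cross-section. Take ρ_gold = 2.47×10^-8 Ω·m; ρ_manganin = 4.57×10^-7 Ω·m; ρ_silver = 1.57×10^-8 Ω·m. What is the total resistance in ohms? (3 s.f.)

Seg 1: A = 2.2 mm² = 2.200e-06 m²
R_1 = (2.47×10^-8)(14.4)/(2.200e-06) = 0.1617 Ω
Seg 2: A = π(d/2)² = π(1.0700e-03 m)² = 3.597e-06 m²
R_2 = (4.57×10^-7)(14.2)/(3.597e-06) = 1.804 Ω
Seg 3: A = 0.432 mm² = 4.320e-07 m²
R_3 = (1.57×10^-8)(3.97)/(4.320e-07) = 0.1443 Ω
R_total = R_1 + R_2 + R_3 = 2.11 Ω

2.11 Ω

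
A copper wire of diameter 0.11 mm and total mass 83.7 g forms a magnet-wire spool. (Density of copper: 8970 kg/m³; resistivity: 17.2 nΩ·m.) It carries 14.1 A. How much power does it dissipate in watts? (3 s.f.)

ρ = 17.2 nΩ·m = 1.72×10^-8 Ω·m
A = π(d/2)² = π(5.5000e-05 m)² = 9.5033e-09 m²
L = m/(density·A) = 0.0837/(8970×9.5033e-09) = 981.9 m
R = ρL/A = (1.72×10^-8)(981.9)/(9.5033e-09) = 1777 Ω
P = I²R = (14.1)² × 1777 = 3.53×10^5 W

3.53×10^5 W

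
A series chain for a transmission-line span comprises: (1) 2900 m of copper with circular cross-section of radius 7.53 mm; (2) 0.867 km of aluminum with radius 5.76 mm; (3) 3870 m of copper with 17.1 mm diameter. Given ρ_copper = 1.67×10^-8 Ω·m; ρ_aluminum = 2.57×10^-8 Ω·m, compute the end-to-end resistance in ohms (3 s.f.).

Seg 1: A = πr² = π(7.5300e-03 m)² = 1.781e-04 m²
R_1 = (1.67×10^-8)(2900)/(1.781e-04) = 0.2719 Ω
Seg 2: A = πr² = π(5.7600e-03 m)² = 1.042e-04 m²
R_2 = (2.57×10^-8)(867)/(1.042e-04) = 0.2138 Ω
Seg 3: A = π(d/2)² = π(8.5500e-03 m)² = 2.297e-04 m²
R_3 = (1.67×10^-8)(3870)/(2.297e-04) = 0.2814 Ω
R_total = R_1 + R_2 + R_3 = 0.767 Ω

0.767 Ω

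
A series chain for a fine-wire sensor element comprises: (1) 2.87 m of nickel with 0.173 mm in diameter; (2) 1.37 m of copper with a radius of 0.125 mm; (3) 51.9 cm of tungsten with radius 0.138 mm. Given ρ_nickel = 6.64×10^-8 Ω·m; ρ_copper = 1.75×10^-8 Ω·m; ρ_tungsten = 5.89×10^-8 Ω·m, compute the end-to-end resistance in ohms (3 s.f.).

9.11 Ω

Seg 1: A = π(d/2)² = π(8.6500e-05 m)² = 2.351e-08 m²
R_1 = (6.64×10^-8)(2.87)/(2.351e-08) = 8.107 Ω
Seg 2: A = πr² = π(1.2500e-04 m)² = 4.909e-08 m²
R_2 = (1.75×10^-8)(1.37)/(4.909e-08) = 0.4884 Ω
Seg 3: A = πr² = π(1.3800e-04 m)² = 5.983e-08 m²
R_3 = (5.89×10^-8)(0.519)/(5.983e-08) = 0.5109 Ω
R_total = R_1 + R_2 + R_3 = 9.11 Ω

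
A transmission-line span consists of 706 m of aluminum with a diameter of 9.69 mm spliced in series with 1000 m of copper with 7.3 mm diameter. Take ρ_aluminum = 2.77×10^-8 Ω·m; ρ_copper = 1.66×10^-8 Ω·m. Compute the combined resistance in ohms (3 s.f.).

Segment 1: A = π(d/2)² = π(4.8450e-03 m)² = 7.375e-05 m²
R₁ = ρL/A = (2.77×10^-8)(706)/(7.375e-05) = 0.2652 Ω
Segment 2: A = π(d/2)² = π(3.6500e-03 m)² = 4.185e-05 m²
R₂ = (1.66×10^-8)(1000)/(4.185e-05) = 0.3966 Ω
R = R₁ + R₂ = 0.662 Ω

0.662 Ω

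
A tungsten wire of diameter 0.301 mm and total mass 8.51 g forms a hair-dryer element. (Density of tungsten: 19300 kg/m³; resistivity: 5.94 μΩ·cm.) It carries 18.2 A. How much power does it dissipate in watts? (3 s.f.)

1710 W

ρ = 5.94 μΩ·cm = 5.94×10^-8 Ω·m
A = π(d/2)² = π(1.5050e-04 m)² = 7.1158e-08 m²
L = m/(density·A) = 0.00851/(19300×7.1158e-08) = 6.197 m
R = ρL/A = (5.94×10^-8)(6.197)/(7.1158e-08) = 5.173 Ω
P = I²R = (18.2)² × 5.173 = 1710 W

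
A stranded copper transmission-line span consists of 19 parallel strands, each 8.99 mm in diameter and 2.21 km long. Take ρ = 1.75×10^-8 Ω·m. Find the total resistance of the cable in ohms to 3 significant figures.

A_strand = π(4.4950e-03 m)² = 6.348e-05 m²
R_strand = ρL/A = (1.75×10^-8)(2210)/(6.348e-05) = 0.6093 Ω
R_total = R_strand/N = 0.6093/19 = 0.0321 Ω

0.0321 Ω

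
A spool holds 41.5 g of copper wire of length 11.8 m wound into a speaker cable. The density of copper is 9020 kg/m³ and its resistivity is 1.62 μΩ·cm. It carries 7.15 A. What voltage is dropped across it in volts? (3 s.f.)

3.51 V

ρ = 1.62 μΩ·cm = 1.62×10^-8 Ω·m
A = m/(density·L) = 0.0415/(9020×11.8) = 3.8991e-07 m²
R = ρL/A = (1.62×10^-8)(11.8)/(3.8991e-07) = 0.4903 Ω
V = IR = 7.15 × 0.4903 = 3.51 V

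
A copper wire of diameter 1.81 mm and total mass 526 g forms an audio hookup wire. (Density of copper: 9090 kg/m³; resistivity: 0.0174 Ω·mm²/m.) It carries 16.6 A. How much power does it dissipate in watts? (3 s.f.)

41.9 W

ρ = 0.0174 Ω·mm²/m = 1.74×10^-8 Ω·m
A = π(d/2)² = π(9.0500e-04 m)² = 2.5730e-06 m²
L = m/(density·A) = 0.526/(9090×2.5730e-06) = 22.49 m
R = ρL/A = (1.74×10^-8)(22.49)/(2.5730e-06) = 0.1521 Ω
P = I²R = (16.6)² × 0.1521 = 41.9 W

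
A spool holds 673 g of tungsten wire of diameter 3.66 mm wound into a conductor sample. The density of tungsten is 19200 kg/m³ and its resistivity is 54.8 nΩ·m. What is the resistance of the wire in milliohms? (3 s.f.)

17.4 mΩ

ρ = 54.8 nΩ·m = 5.48×10^-8 Ω·m
A = π(d/2)² = π(1.8300e-03 m)² = 1.0521e-05 m²
L = m/(density·A) = 0.673/(19200×1.0521e-05) = 3.332 m
R = ρL/A = (5.48×10^-8)(3.332)/(1.0521e-05) = 17.4 mΩ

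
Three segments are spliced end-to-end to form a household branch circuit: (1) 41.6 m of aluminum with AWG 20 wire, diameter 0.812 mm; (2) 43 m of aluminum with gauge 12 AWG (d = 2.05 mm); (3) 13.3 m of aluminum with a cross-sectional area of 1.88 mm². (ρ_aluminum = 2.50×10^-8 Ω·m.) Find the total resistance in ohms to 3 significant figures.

2.51 Ω

Seg 1: A = π(0.812/2 mm)² = π(4.0600e-04 m)² = 5.178e-07 m²
R_1 = (2.50×10^-8)(41.6)/(5.178e-07) = 2.008 Ω
Seg 2: A = π(2.05/2 mm)² = π(1.0250e-03 m)² = 3.301e-06 m²
R_2 = (2.50×10^-8)(43)/(3.301e-06) = 0.3257 Ω
Seg 3: A = 1.88 mm² = 1.880e-06 m²
R_3 = (2.50×10^-8)(13.3)/(1.880e-06) = 0.1769 Ω
R_total = R_1 + R_2 + R_3 = 2.51 Ω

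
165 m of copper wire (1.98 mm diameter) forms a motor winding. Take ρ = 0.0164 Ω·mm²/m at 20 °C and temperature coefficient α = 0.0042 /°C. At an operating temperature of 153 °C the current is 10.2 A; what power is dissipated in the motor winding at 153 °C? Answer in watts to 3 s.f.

143 W

ρ = 0.0164 Ω·mm²/m = 1.64×10^-8 Ω·m
A = π(d/2)² = π(9.9000e-04 m)² = 3.079e-06 m²
R₍20₎ = ρL/A = (1.64×10^-8)(165)/(3.079e-06) = 0.8788 Ω
R₍153₎ = R₍20₎(1 + αΔT) = 0.8788 × (1 + 0.0042×133) = 1.37 Ω
P = I²R = (10.2)² × 1.37 = 143 W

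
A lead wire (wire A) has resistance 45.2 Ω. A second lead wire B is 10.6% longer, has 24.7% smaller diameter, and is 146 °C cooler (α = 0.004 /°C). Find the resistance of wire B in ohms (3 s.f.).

36.7 Ω

R ∝ ρL/d² with ρ ∝ (1+αΔT), so R_B/R_A = (1 + 10.6/100) × (1 − 24.7/100)⁻² × (1 − 0.004×146)
= 1.106 × 1.764 × 0.416 = 0.8114
R_B = 0.8114 × 45.2 = 36.7 Ω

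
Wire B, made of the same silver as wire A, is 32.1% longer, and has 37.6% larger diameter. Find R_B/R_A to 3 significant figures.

R ∝ L/d², so R_B/R_A = (1 + 32.1/100) × (1 + 37.6/100)⁻²
= 1.321 × 0.5282 = 0.698

0.698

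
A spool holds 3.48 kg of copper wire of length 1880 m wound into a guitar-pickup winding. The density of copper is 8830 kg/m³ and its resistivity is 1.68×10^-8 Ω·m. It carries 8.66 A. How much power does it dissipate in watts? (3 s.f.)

11300 W

A = m/(density·L) = 3.48/(8830×1880) = 2.0963e-07 m²
R = ρL/A = (1.68×10^-8)(1880)/(2.0963e-07) = 150.7 Ω
P = I²R = (8.66)² × 150.7 = 11300 W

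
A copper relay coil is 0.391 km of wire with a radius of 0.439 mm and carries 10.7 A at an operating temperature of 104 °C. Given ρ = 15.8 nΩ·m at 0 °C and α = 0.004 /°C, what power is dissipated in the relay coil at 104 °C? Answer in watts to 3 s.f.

1650 W

ρ = 15.8 nΩ·m = 1.58×10^-8 Ω·m
A = πr² = π(4.3900e-04 m)² = 6.055e-07 m²
R₍0₎ = ρL/A = (1.58×10^-8)(391)/(6.055e-07) = 10.2 Ω
R₍104₎ = R₍0₎(1 + αΔT) = 10.2 × (1 + 0.004×104) = 14.45 Ω
P = I²R = (10.7)² × 14.45 = 1650 W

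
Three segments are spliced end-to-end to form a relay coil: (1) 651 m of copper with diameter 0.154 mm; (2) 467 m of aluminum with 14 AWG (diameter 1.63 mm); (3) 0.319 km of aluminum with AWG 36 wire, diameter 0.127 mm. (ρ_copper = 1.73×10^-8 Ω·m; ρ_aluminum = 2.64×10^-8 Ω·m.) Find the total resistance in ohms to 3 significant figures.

Seg 1: A = π(d/2)² = π(7.7000e-05 m)² = 1.863e-08 m²
R_1 = (1.73×10^-8)(651)/(1.863e-08) = 604.6 Ω
Seg 2: A = π(1.63/2 mm)² = π(8.1500e-04 m)² = 2.087e-06 m²
R_2 = (2.64×10^-8)(467)/(2.087e-06) = 5.908 Ω
Seg 3: A = π(0.127/2 mm)² = π(6.3500e-05 m)² = 1.267e-08 m²
R_3 = (2.64×10^-8)(319)/(1.267e-08) = 664.8 Ω
R_total = R_1 + R_2 + R_3 = 1280 Ω

1280 Ω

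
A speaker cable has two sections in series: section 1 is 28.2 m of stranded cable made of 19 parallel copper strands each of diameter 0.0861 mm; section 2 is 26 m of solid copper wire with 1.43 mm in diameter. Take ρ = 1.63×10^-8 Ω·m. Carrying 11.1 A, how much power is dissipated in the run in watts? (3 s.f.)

Section 1: A_strand = π(4.3050e-05)² = 5.822e-09 m²; R₁ = ρL/(N·A_s) = (1.63×10^-8)(28.2)/(19×5.822e-09) = 4.155 Ω
Section 2: A = π(d/2)² = π(7.1500e-04 m)² = 1.606e-06 m²
R₂ = (1.63×10^-8)(26)/(1.606e-06) = 0.2639 Ω
R = R₁ + R₂ = 4.419 Ω
P = I²R = (11.1)² × 4.419 = 544 W

544 W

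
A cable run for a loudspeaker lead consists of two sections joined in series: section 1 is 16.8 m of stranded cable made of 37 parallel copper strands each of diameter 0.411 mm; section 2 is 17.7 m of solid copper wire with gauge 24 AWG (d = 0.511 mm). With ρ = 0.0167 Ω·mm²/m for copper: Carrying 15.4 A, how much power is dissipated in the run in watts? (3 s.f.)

355 W

ρ = 0.0167 Ω·mm²/m = 1.67×10^-8 Ω·m
Section 1: A_strand = π(2.0550e-04)² = 1.327e-07 m²; R₁ = ρL/(N·A_s) = (1.67×10^-8)(16.8)/(37×1.327e-07) = 0.05715 Ω
Section 2: A = π(0.511/2 mm)² = π(2.5550e-04 m)² = 2.051e-07 m²
R₂ = (1.67×10^-8)(17.7)/(2.051e-07) = 1.441 Ω
R = R₁ + R₂ = 1.498 Ω
P = I²R = (15.4)² × 1.498 = 355 W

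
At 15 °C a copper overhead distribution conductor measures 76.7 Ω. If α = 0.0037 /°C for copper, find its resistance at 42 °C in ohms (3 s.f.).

ΔT = 42 − 15 = 27 °C
R = R₀(1 + αΔT) = 76.7 × (1 + 0.0037×27) = 76.7 × 1.1 = 84.4 Ω

84.4 Ω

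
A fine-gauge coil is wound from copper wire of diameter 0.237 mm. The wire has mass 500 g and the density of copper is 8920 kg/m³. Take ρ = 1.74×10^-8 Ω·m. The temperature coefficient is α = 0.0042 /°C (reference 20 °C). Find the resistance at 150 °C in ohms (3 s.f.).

775 Ω

A = π(d/2)² = π(1.1850e-04 m)² = 4.4115e-08 m²
L = m/(density·A) = 0.5/(8920×4.4115e-08) = 1271 m
R = ρL/A = (1.74×10^-8)(1271)/(4.4115e-08) = 501.2 Ω
R(150 °C) = 501.2 × (1 + 0.0042×130) = 775 Ω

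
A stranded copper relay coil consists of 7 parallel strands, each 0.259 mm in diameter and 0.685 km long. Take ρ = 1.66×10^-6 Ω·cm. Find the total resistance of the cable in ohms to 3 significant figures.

30.8 Ω

ρ = 1.66×10^-6 Ω·cm = 1.66×10^-8 Ω·m
A_strand = π(1.2950e-04 m)² = 5.269e-08 m²
R_strand = ρL/A = (1.66×10^-8)(685)/(5.269e-08) = 215.8 Ω
R_total = R_strand/N = 215.8/7 = 30.8 Ω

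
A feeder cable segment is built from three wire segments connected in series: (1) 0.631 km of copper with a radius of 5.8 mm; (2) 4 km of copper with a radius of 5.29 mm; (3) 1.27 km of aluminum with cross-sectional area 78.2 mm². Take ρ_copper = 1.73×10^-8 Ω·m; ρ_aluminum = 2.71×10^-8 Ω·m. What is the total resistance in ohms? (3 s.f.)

Seg 1: A = πr² = π(5.8000e-03 m)² = 1.057e-04 m²
R_1 = (1.73×10^-8)(631)/(1.057e-04) = 0.1033 Ω
Seg 2: A = πr² = π(5.2900e-03 m)² = 8.791e-05 m²
R_2 = (1.73×10^-8)(4000)/(8.791e-05) = 0.7871 Ω
Seg 3: A = 78.2 mm² = 7.820e-05 m²
R_3 = (2.71×10^-8)(1270)/(7.820e-05) = 0.4401 Ω
R_total = R_1 + R_2 + R_3 = 1.33 Ω

1.33 Ω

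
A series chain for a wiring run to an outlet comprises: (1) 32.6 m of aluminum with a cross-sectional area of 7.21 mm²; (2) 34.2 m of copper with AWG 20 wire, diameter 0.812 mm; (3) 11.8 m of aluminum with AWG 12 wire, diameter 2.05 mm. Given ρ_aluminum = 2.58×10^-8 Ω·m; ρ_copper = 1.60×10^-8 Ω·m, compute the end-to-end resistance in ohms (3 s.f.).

1.27 Ω

Seg 1: A = 7.21 mm² = 7.210e-06 m²
R_1 = (2.58×10^-8)(32.6)/(7.210e-06) = 0.1167 Ω
Seg 2: A = π(0.812/2 mm)² = π(4.0600e-04 m)² = 5.178e-07 m²
R_2 = (1.60×10^-8)(34.2)/(5.178e-07) = 1.057 Ω
Seg 3: A = π(2.05/2 mm)² = π(1.0250e-03 m)² = 3.301e-06 m²
R_3 = (2.58×10^-8)(11.8)/(3.301e-06) = 0.09224 Ω
R_total = R_1 + R_2 + R_3 = 1.27 Ω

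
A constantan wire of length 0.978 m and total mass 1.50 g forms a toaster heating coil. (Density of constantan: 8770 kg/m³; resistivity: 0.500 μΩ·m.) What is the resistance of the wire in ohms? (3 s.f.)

2.80 Ω

ρ = 0.500 μΩ·m = 5.00×10^-7 Ω·m
A = m/(density·L) = 0.0015/(8770×0.978) = 1.7489e-07 m²
R = ρL/A = (5.00×10^-7)(0.978)/(1.7489e-07) = 2.80 Ω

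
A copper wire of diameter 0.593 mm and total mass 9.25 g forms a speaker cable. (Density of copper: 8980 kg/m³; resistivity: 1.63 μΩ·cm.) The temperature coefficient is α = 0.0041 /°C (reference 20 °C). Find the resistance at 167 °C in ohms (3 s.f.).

0.353 Ω

ρ = 1.63 μΩ·cm = 1.63×10^-8 Ω·m
A = π(d/2)² = π(2.9650e-04 m)² = 2.7618e-07 m²
L = m/(density·A) = 0.00925/(8980×2.7618e-07) = 3.73 m
R = ρL/A = (1.63×10^-8)(3.73)/(2.7618e-07) = 0.2201 Ω
R(167 °C) = 0.2201 × (1 + 0.0041×147) = 0.353 Ω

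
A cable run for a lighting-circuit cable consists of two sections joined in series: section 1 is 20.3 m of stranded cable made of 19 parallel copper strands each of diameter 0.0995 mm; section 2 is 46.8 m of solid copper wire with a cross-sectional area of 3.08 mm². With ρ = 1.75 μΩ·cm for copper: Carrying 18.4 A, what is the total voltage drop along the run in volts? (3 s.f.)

ρ = 1.75 μΩ·cm = 1.75×10^-8 Ω·m
Section 1: A_strand = π(4.9750e-05)² = 7.776e-09 m²; R₁ = ρL/(N·A_s) = (1.75×10^-8)(20.3)/(19×7.776e-09) = 2.405 Ω
Section 2: A = 3.08 mm² = 3.080e-06 m²
R₂ = (1.75×10^-8)(46.8)/(3.080e-06) = 0.2659 Ω
R = R₁ + R₂ = 2.671 Ω
V = IR = 18.4 × 2.671 = 49.1 V

49.1 V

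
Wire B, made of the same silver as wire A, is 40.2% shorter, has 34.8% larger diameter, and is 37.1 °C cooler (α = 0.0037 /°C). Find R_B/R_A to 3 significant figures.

0.284

R ∝ ρL/d² with ρ ∝ (1+αΔT), so R_B/R_A = (1 − 40.2/100) × (1 + 34.8/100)⁻² × (1 − 0.0037×37.1)
= 0.598 × 0.5503 × 0.8627 = 0.284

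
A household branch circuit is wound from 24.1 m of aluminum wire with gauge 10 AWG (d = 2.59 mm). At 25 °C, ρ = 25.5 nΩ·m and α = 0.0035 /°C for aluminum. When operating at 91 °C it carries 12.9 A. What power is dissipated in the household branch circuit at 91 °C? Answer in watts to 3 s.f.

ρ = 25.5 nΩ·m = 2.55×10^-8 Ω·m
A = π(2.59/2 mm)² = π(1.2950e-03 m)² = 5.269e-06 m²
R₍25₎ = ρL/A = (2.55×10^-8)(24.1)/(5.269e-06) = 0.1166 Ω
R₍91₎ = R₍25₎(1 + αΔT) = 0.1166 × (1 + 0.0035×66) = 0.1436 Ω
P = I²R = (12.9)² × 0.1436 = 23.9 W

23.9 W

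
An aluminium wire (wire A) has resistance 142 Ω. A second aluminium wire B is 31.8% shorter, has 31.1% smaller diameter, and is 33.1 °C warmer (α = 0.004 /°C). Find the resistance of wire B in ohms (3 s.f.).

231 Ω

R ∝ ρL/d² with ρ ∝ (1+αΔT), so R_B/R_A = (1 − 31.8/100) × (1 − 31.1/100)⁻² × (1 + 0.004×33.1)
= 0.682 × 2.107 × 1.132 = 1.627
R_B = 1.627 × 142 = 231 Ω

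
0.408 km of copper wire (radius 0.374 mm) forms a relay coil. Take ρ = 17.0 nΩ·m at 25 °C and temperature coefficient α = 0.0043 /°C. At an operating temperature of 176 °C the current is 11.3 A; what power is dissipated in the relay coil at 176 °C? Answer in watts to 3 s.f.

ρ = 17.0 nΩ·m = 1.70×10^-8 Ω·m
A = πr² = π(3.7400e-04 m)² = 4.394e-07 m²
R₍25₎ = ρL/A = (1.70×10^-8)(408)/(4.394e-07) = 15.78 Ω
R₍176₎ = R₍25₎(1 + αΔT) = 15.78 × (1 + 0.0043×151) = 26.03 Ω
P = I²R = (11.3)² × 26.03 = 3320 W

3320 W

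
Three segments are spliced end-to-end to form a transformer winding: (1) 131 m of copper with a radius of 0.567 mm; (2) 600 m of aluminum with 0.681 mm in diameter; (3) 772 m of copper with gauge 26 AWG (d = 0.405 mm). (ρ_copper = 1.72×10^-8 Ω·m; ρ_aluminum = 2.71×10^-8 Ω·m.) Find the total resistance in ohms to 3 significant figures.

Seg 1: A = πr² = π(5.6700e-04 m)² = 1.010e-06 m²
R_1 = (1.72×10^-8)(131)/(1.010e-06) = 2.231 Ω
Seg 2: A = π(d/2)² = π(3.4050e-04 m)² = 3.642e-07 m²
R_2 = (2.71×10^-8)(600)/(3.642e-07) = 44.64 Ω
Seg 3: A = π(0.405/2 mm)² = π(2.0250e-04 m)² = 1.288e-07 m²
R_3 = (1.72×10^-8)(772)/(1.288e-07) = 103.1 Ω
R_total = R_1 + R_2 + R_3 = 150 Ω

150 Ω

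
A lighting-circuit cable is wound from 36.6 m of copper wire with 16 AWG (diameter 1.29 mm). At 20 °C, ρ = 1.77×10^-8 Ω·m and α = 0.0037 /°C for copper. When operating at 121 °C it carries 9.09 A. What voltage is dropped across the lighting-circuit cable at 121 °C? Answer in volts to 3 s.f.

A = π(1.29/2 mm)² = π(6.4500e-04 m)² = 1.307e-06 m²
R₍20₎ = ρL/A = (1.77×10^-8)(36.6)/(1.307e-06) = 0.4957 Ω
R₍121₎ = R₍20₎(1 + αΔT) = 0.4957 × (1 + 0.0037×101) = 0.6809 Ω
V = IR = 9.09 × 0.6809 = 6.19 V

6.19 V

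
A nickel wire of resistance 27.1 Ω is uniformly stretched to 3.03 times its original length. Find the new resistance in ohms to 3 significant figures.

Volume constant ⇒ A' = A/k with k = 3.03. R' = ρ(kL)/(A/k) = k²R.
R' = 9.181 × 27.1 = 249 Ω

249 Ω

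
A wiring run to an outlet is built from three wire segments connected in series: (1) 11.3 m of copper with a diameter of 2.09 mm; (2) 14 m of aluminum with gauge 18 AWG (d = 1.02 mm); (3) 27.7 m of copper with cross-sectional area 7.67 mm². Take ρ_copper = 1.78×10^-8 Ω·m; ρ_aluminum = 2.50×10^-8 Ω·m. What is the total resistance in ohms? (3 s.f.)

0.551 Ω

Seg 1: A = π(d/2)² = π(1.0450e-03 m)² = 3.431e-06 m²
R_1 = (1.78×10^-8)(11.3)/(3.431e-06) = 0.05863 Ω
Seg 2: A = π(1.02/2 mm)² = π(5.1000e-04 m)² = 8.171e-07 m²
R_2 = (2.50×10^-8)(14)/(8.171e-07) = 0.4283 Ω
Seg 3: A = 7.67 mm² = 7.670e-06 m²
R_3 = (1.78×10^-8)(27.7)/(7.670e-06) = 0.06428 Ω
R_total = R_1 + R_2 + R_3 = 0.551 Ω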